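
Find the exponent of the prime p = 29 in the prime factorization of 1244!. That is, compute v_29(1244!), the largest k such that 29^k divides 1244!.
v_29(1244!) = 43

Legendre's formula: v_p(n!) = Σ_{k ≥ 1} ⌊n / p^k⌋. For p = 29, n = 1244, the terms are:
  ⌊1244/29^1⌋ = ⌊1244/29⌋ = 42
  ⌊1244/29^2⌋ = ⌊1244/841⌋ = 1
(the next term ⌊1244/29^3⌋ = 0, terminating the sum). Summing: v_29(1244!) = 42 + 1 = 43.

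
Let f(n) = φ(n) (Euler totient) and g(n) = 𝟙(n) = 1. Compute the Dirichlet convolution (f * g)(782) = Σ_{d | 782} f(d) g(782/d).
(φ * 𝟙)(782) = 782

Divisors of 782: [1, 2, 17, 23, 34, 46, 391, 782]. For each d | 782:
  d = 1: φ(1) · 𝟙(782/1) = 1 · 1 = 1
  d = 2: φ(2) · 𝟙(782/2) = 1 · 1 = 1
  d = 17: φ(17) · 𝟙(782/17) = 16 · 1 = 16
  d = 23: φ(23) · 𝟙(782/23) = 22 · 1 = 22
  d = 34: φ(34) · 𝟙(782/34) = 16 · 1 = 16
  d = 46: φ(46) · 𝟙(782/46) = 22 · 1 = 22
  d = 391: φ(391) · 𝟙(782/391) = 352 · 1 = 352
  d = 782: φ(782) · 𝟙(782/782) = 352 · 1 = 352
Summing: (φ * 𝟙)(782) = 1 + 1 + 16 + 22 + 16 + 22 + 352 + 352 = 782.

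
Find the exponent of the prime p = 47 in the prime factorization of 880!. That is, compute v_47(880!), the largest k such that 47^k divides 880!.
v_47(880!) = 18

Legendre's formula: v_p(n!) = Σ_{k ≥ 1} ⌊n / p^k⌋. For p = 47, n = 880, the terms are:
  ⌊880/47^1⌋ = ⌊880/47⌋ = 18
(the next term ⌊880/47^2⌋ = 0, terminating the sum). Summing: v_47(880!) = 18 = 18.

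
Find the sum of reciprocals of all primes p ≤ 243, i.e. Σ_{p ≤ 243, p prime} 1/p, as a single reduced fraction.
Σ 1/p = 506873196134241441348690763593294873492730445394823722837469097176314709804649267964680634478659521/256041159035492609053110100510385311995538591998443060216114576417920917800321526504084465112487730

π(243) = 53, so the primes ≤ 243 are [2, 3, 5, 7, 11, 13, 17, 19, 23, 29, 31, 37, 41, 43, 47, 53, 59, 61, 67, 71, 73, 79, 83, 89, 97, 101, 103, 107, 109, 113, 127, 131, 137, 139, 149, 151, 157, 163, 167, 173, 179, 181, 191, 193, 197, 199, 211, 223, 227, 229, 233, 239, 241]. Summing 1/p over these primes: 506873196134241441348690763593294873492730445394823722837469097176314709804649267964680634478659521/256041159035492609053110100510385311995538591998443060216114576417920917800321526504084465112487730 ≈ 1.9797. Mertens estimate ln ln(243) + 0.2615 ≈ 1.9650.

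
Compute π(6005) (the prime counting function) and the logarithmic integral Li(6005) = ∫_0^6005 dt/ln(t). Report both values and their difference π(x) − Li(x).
π(6005) = 783;  Li(6005) ≈ 800.99;  π(x) − Li(x) ≈ -17.99.

Direct count of primes ≤ 6005 gives π(6005) = 783. Numerical evaluation of the logarithmic integral gives Li(6005) ≈ 800.99. The difference π(x) − Li(x) ≈ -17.99 is typically negative for small/moderate x (Li(x) overestimates), though Littlewood's theorem shows this sign changes infinitely often.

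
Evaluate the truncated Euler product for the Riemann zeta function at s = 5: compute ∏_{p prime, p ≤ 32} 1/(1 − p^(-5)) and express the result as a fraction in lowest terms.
∏ = 1910589921595024369341325427716514697147265/1842548811291065574051999987500114856101888

The primes p ≤ 32 are [2, 3, 5, 7, 11, 13, 17, 19, 23, 29, 31]. For each prime, (1 − 1/p^5)^(-1) = p^5 / (p^5 − 1). The product is (1 − 1/2^5)^(-1), (1 − 1/3^5)^(-1), (1 − 1/5^5)^(-1), (1 − 1/7^5)^(-1), (1 − 1/11^5)^(-1), (1 − 1/13^5)^(-1), (1 − 1/17^5)^(-1), (1 − 1/19^5)^(-1), (1 − 1/23^5)^(-1), (1 − 1/29^5)^(-1), (1 − 1/31^5)^(-1) = ∏ p^5 / (p^5 − 1) = 1910589921595024369341325427716514697147265/1842548811291065574051999987500114856101888.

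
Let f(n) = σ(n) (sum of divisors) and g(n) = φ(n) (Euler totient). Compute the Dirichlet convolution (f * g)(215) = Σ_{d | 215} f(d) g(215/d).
(σ * φ)(215) = 860

Divisors of 215: [1, 5, 43, 215]. For each d | 215:
  d = 1: σ(1) · φ(215/1) = 1 · 168 = 168
  d = 5: σ(5) · φ(215/5) = 6 · 42 = 252
  d = 43: σ(43) · φ(215/43) = 44 · 4 = 176
  d = 215: σ(215) · φ(215/215) = 264 · 1 = 264
Summing: (σ * φ)(215) = 168 + 252 + 176 + 264 = 860.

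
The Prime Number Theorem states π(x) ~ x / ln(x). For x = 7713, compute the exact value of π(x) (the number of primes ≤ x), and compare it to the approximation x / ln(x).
π(7713) = 978;  x/ln(x) ≈ 861.72;  relative error ≈ 11.89%.

Directly count primes up to 7713: π(7713) = 978. The PNT approximation gives 7713/ln(7713) ≈ 7713/8.95066 ≈ 861.72. Relative error (π(x) − x/ln(x)) / π(x) ≈ 11.89%; the approximation is known to undercount slightly (Li(x) is a better estimate).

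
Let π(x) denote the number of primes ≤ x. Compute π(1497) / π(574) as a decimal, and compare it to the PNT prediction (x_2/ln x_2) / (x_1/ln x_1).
π(1497)/π(574) = 238/105 ≈ 2.2667;  PNT prediction ≈ 2.2661.

π(574) = 105 and π(1497) = 238, so π(1497)/π(574) ≈ 2.2667. The PNT-predicted ratio is (1497/ln(1497)) / (574/ln(574)) ≈ 2.2661. The two agree to within a few percent, as expected.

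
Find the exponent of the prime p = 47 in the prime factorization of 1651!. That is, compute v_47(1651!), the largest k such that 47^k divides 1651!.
v_47(1651!) = 35

Legendre's formula: v_p(n!) = Σ_{k ≥ 1} ⌊n / p^k⌋. For p = 47, n = 1651, the terms are:
  ⌊1651/47^1⌋ = ⌊1651/47⌋ = 35
(the next term ⌊1651/47^2⌋ = 0, terminating the sum). Summing: v_47(1651!) = 35 = 35.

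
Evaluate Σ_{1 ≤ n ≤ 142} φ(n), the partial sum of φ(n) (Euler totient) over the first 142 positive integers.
Σ_{n ≤ 142} φ(n) = 6162

Compute φ(n) for each 1 ≤ n ≤ 142: φ(1) = 1, φ(2) = 1, φ(3) = 2, φ(4) = 2, φ(5) = 4, φ(6) = 2, φ(7) = 6, φ(8) = 4, φ(9) = 6, φ(10) = 4, φ(11) = 10, φ(12) = 4, φ(13) = 12, φ(14) = 6, φ(15) = 8, φ(16) = 8, φ(17) = 16, φ(18) = 6, φ(19) = 18, φ(20) = 8, φ(21) = 12, φ(22) = 10, φ(23) = 22, φ(24) = 8, φ(25) = 20, φ(26) = 12, φ(27) = 18, φ(28) = 12, φ(29) = 28, φ(30) = 8, φ(31) = 30, φ(32) = 16, φ(33) = 20, φ(34) = 16, φ(35) = 24, φ(36) = 12, φ(37) = 36, φ(38) = 18, φ(39) = 24, φ(40) = 16, φ(41) = 40, φ(42) = 12, φ(43) = 42, φ(44) = 20, φ(45) = 24, φ(46) = 22, φ(47) = 46, φ(48) = 16, φ(49) = 42, φ(50) = 20, φ(51) = 32, φ(52) = 24, φ(53) = 52, φ(54) = 18, φ(55) = 40, φ(56) = 24, φ(57) = 36, φ(58) = 28, φ(59) = 58, φ(60) = 16, φ(61) = 60, φ(62) = 30, φ(63) = 36, φ(64) = 32, φ(65) = 48, φ(66) = 20, φ(67) = 66, φ(68) = 32, φ(69) = 44, φ(70) = 24, φ(71) = 70, φ(72) = 24, φ(73) = 72, φ(74) = 36, φ(75) = 40, φ(76) = 36, φ(77) = 60, φ(78) = 24, φ(79) = 78, φ(80) = 32, φ(81) = 54, φ(82) = 40, φ(83) = 82, φ(84) = 24, φ(85) = 64, φ(86) = 42, φ(87) = 56, φ(88) = 40, φ(89) = 88, φ(90) = 24, φ(91) = 72, φ(92) = 44, φ(93) = 60, φ(94) = 46, φ(95) = 72, φ(96) = 32, φ(97) = 96, φ(98) = 42, φ(99) = 60, φ(100) = 40, φ(101) = 100, φ(102) = 32, φ(103) = 102, φ(104) = 48, φ(105) = 48, φ(106) = 52, φ(107) = 106, φ(108) = 36, φ(109) = 108, φ(110) = 40, φ(111) = 72, φ(112) = 48, φ(113) = 112, φ(114) = 36, φ(115) = 88, φ(116) = 56, φ(117) = 72, φ(118) = 58, φ(119) = 96, φ(120) = 32, φ(121) = 110, φ(122) = 60, φ(123) = 80, φ(124) = 60, φ(125) = 100, φ(126) = 36, φ(127) = 126, φ(128) = 64, φ(129) = 84, φ(130) = 48, φ(131) = 130, φ(132) = 40, φ(133) = 108, φ(134) = 66, φ(135) = 72, φ(136) = 64, φ(137) = 136, φ(138) = 44, φ(139) = 138, φ(140) = 48, φ(141) = 92, φ(142) = 70. Summing all 142 values: 6162. (Average order: Σ_{n ≤ x} φ(n) ~ (3/π²) x². For x = 142, (3/π²)·142² ≈ 6129.12.)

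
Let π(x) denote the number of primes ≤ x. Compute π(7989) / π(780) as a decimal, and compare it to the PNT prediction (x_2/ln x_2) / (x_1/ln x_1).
π(7989)/π(780) = 1006/137 ≈ 7.3431;  PNT prediction ≈ 7.5905.

π(780) = 137 and π(7989) = 1006, so π(7989)/π(780) ≈ 7.3431. The PNT-predicted ratio is (7989/ln(7989)) / (780/ln(780)) ≈ 7.5905. The two agree to within a few percent, as expected.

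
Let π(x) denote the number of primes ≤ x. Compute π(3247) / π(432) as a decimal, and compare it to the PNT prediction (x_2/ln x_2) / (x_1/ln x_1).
π(3247)/π(432) = 457/83 ≈ 5.5060;  PNT prediction ≈ 5.6412.

π(432) = 83 and π(3247) = 457, so π(3247)/π(432) ≈ 5.5060. The PNT-predicted ratio is (3247/ln(3247)) / (432/ln(432)) ≈ 5.6412. The two agree to within a few percent, as expected.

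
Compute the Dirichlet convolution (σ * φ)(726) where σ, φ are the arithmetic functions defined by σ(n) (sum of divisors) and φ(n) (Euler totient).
(σ * φ)(726) = 8712

Divisors of 726: [1, 2, 3, 6, 11, 22, 33, 66, 121, 242, 363, 726]. For each d | 726:
  d = 1: σ(1) · φ(726/1) = 1 · 220 = 220
  d = 2: σ(2) · φ(726/2) = 3 · 220 = 660
  d = 3: σ(3) · φ(726/3) = 4 · 110 = 440
  d = 6: σ(6) · φ(726/6) = 12 · 110 = 1320
  d = 11: σ(11) · φ(726/11) = 12 · 20 = 240
  d = 22: σ(22) · φ(726/22) = 36 · 20 = 720
  d = 33: σ(33) · φ(726/33) = 48 · 10 = 480
  d = 66: σ(66) · φ(726/66) = 144 · 10 = 1440
  d = 121: σ(121) · φ(726/121) = 133 · 2 = 266
  d = 242: σ(242) · φ(726/242) = 399 · 2 = 798
  d = 363: σ(363) · φ(726/363) = 532 · 1 = 532
  d = 726: σ(726) · φ(726/726) = 1596 · 1 = 1596
Summing: (σ * φ)(726) = 220 + 660 + 440 + 1320 + 240 + 720 + 480 + 1440 + 266 + 798 + 532 + 1596 = 8712.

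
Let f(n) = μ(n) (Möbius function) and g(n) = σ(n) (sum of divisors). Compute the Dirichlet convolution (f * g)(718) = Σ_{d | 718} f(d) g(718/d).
(μ * σ)(718) = 718

Divisors of 718: [1, 2, 359, 718]. For each d | 718:
  d = 1: μ(1) · σ(718/1) = 1 · 1080 = 1080
  d = 2: μ(2) · σ(718/2) = -1 · 360 = -360
  d = 359: μ(359) · σ(718/359) = -1 · 3 = -3
  d = 718: μ(718) · σ(718/718) = 1 · 1 = 1
Summing: (μ * σ)(718) = 1080 + -360 + -3 + 1 = 718.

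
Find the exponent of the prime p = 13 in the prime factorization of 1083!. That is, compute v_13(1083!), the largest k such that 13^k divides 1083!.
v_13(1083!) = 89

Legendre's formula: v_p(n!) = Σ_{k ≥ 1} ⌊n / p^k⌋. For p = 13, n = 1083, the terms are:
  ⌊1083/13^1⌋ = ⌊1083/13⌋ = 83
  ⌊1083/13^2⌋ = ⌊1083/169⌋ = 6
(the next term ⌊1083/13^3⌋ = 0, terminating the sum). Summing: v_13(1083!) = 83 + 6 = 89.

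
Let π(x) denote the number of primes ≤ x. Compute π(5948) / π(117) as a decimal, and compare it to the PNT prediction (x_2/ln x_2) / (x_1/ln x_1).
π(5948)/π(117) = 780/30 ≈ 26.0000;  PNT prediction ≈ 27.8567.

π(117) = 30 and π(5948) = 780, so π(5948)/π(117) ≈ 26.0000. The PNT-predicted ratio is (5948/ln(5948)) / (117/ln(117)) ≈ 27.8567. The two agree to within a few percent, as expected.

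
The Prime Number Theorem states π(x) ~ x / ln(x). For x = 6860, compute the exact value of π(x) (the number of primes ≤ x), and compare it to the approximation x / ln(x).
π(6860) = 882;  x/ln(x) ≈ 776.59;  relative error ≈ 11.95%.

Directly count primes up to 6860: π(6860) = 882. The PNT approximation gives 6860/ln(6860) ≈ 6860/8.83346 ≈ 776.59. Relative error (π(x) − x/ln(x)) / π(x) ≈ 11.95%; the approximation is known to undercount slightly (Li(x) is a better estimate).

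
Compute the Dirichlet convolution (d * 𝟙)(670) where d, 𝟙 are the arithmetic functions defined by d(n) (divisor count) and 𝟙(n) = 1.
(d * 𝟙)(670) = 27

Divisors of 670: [1, 2, 5, 10, 67, 134, 335, 670]. For each d | 670:
  d = 1: d(1) · 𝟙(670/1) = 1 · 1 = 1
  d = 2: d(2) · 𝟙(670/2) = 2 · 1 = 2
  d = 5: d(5) · 𝟙(670/5) = 2 · 1 = 2
  d = 10: d(10) · 𝟙(670/10) = 4 · 1 = 4
  d = 67: d(67) · 𝟙(670/67) = 2 · 1 = 2
  d = 134: d(134) · 𝟙(670/134) = 4 · 1 = 4
  d = 335: d(335) · 𝟙(670/335) = 4 · 1 = 4
  d = 670: d(670) · 𝟙(670/670) = 8 · 1 = 8
Summing: (d * 𝟙)(670) = 1 + 2 + 2 + 4 + 2 + 4 + 4 + 8 = 27.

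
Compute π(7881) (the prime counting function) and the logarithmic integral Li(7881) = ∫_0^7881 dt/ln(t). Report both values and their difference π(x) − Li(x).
π(7881) = 996;  Li(7881) ≈ 1013.16;  π(x) − Li(x) ≈ -17.16.

Direct count of primes ≤ 7881 gives π(7881) = 996. Numerical evaluation of the logarithmic integral gives Li(7881) ≈ 1013.16. The difference π(x) − Li(x) ≈ -17.16 is typically negative for small/moderate x (Li(x) overestimates), though Littlewood's theorem shows this sign changes infinitely often.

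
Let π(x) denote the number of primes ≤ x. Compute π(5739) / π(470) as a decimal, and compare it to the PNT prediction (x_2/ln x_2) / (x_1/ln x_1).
π(5739)/π(470) = 754/91 ≈ 8.2857;  PNT prediction ≈ 8.6804.

π(470) = 91 and π(5739) = 754, so π(5739)/π(470) ≈ 8.2857. The PNT-predicted ratio is (5739/ln(5739)) / (470/ln(470)) ≈ 8.6804. The two agree to within a few percent, as expected.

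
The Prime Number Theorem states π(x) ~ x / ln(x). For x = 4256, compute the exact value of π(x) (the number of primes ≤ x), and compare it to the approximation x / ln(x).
π(4256) = 583;  x/ln(x) ≈ 509.33;  relative error ≈ 12.64%.

Directly count primes up to 4256: π(4256) = 583. The PNT approximation gives 4256/ln(4256) ≈ 4256/8.35609 ≈ 509.33. Relative error (π(x) − x/ln(x)) / π(x) ≈ 12.64%; the approximation is known to undercount slightly (Li(x) is a better estimate).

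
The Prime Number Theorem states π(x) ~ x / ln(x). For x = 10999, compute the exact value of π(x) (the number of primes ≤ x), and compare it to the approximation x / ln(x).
π(10999) = 1335;  x/ln(x) ≈ 1181.98;  relative error ≈ 11.46%.

Directly count primes up to 10999: π(10999) = 1335. The PNT approximation gives 10999/ln(10999) ≈ 10999/9.30556 ≈ 1181.98. Relative error (π(x) − x/ln(x)) / π(x) ≈ 11.46%; the approximation is known to undercount slightly (Li(x) is a better estimate).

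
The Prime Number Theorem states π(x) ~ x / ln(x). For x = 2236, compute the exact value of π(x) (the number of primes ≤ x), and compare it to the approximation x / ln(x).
π(2236) = 331;  x/ln(x) ≈ 289.92;  relative error ≈ 12.41%.

Directly count primes up to 2236: π(2236) = 331. The PNT approximation gives 2236/ln(2236) ≈ 2236/7.71244 ≈ 289.92. Relative error (π(x) − x/ln(x)) / π(x) ≈ 12.41%; the approximation is known to undercount slightly (Li(x) is a better estimate).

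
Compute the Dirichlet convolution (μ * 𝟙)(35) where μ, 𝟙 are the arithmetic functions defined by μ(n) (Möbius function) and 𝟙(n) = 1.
(μ * 𝟙)(35) = 0

Divisors of 35: [1, 5, 7, 35]. For each d | 35:
  d = 1: μ(1) · 𝟙(35/1) = 1 · 1 = 1
  d = 5: μ(5) · 𝟙(35/5) = -1 · 1 = -1
  d = 7: μ(7) · 𝟙(35/7) = -1 · 1 = -1
  d = 35: μ(35) · 𝟙(35/35) = 1 · 1 = 1
Summing: (μ * 𝟙)(35) = 1 + -1 + -1 + 1 = 0.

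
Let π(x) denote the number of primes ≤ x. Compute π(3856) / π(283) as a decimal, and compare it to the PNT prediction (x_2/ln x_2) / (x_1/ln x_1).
π(3856)/π(283) = 535/61 ≈ 8.7705;  PNT prediction ≈ 9.3155.

π(283) = 61 and π(3856) = 535, so π(3856)/π(283) ≈ 8.7705. The PNT-predicted ratio is (3856/ln(3856)) / (283/ln(283)) ≈ 9.3155. The two agree to within a few percent, as expected.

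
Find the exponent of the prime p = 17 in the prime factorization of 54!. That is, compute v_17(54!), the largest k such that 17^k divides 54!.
v_17(54!) = 3

Legendre's formula: v_p(n!) = Σ_{k ≥ 1} ⌊n / p^k⌋. For p = 17, n = 54, the terms are:
  ⌊54/17^1⌋ = ⌊54/17⌋ = 3
(the next term ⌊54/17^2⌋ = 0, terminating the sum). Summing: v_17(54!) = 3 = 3.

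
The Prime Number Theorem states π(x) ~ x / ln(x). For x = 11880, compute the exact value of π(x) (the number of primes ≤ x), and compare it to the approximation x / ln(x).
π(11880) = 1423;  x/ln(x) ≈ 1266.17;  relative error ≈ 11.02%.

Directly count primes up to 11880: π(11880) = 1423. The PNT approximation gives 11880/ln(11880) ≈ 11880/9.38261 ≈ 1266.17. Relative error (π(x) − x/ln(x)) / π(x) ≈ 11.02%; the approximation is known to undercount slightly (Li(x) is a better estimate).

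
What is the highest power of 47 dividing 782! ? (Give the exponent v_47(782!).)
v_47(782!) = 16

Legendre's formula: v_p(n!) = Σ_{k ≥ 1} ⌊n / p^k⌋. For p = 47, n = 782, the terms are:
  ⌊782/47^1⌋ = ⌊782/47⌋ = 16
(the next term ⌊782/47^2⌋ = 0, terminating the sum). Summing: v_47(782!) = 16 = 16.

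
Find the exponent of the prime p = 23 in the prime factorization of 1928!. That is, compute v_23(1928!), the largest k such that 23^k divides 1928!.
v_23(1928!) = 86

Legendre's formula: v_p(n!) = Σ_{k ≥ 1} ⌊n / p^k⌋. For p = 23, n = 1928, the terms are:
  ⌊1928/23^1⌋ = ⌊1928/23⌋ = 83
  ⌊1928/23^2⌋ = ⌊1928/529⌋ = 3
(the next term ⌊1928/23^3⌋ = 0, terminating the sum). Summing: v_23(1928!) = 83 + 3 = 86.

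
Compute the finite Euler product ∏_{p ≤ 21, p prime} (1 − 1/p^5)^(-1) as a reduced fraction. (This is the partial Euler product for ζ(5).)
∏ = 995488417328655275157507375/960036697434231116505428608

The primes p ≤ 21 are [2, 3, 5, 7, 11, 13, 17, 19]. For each prime, (1 − 1/p^5)^(-1) = p^5 / (p^5 − 1). The product is (1 − 1/2^5)^(-1), (1 − 1/3^5)^(-1), (1 − 1/5^5)^(-1), (1 − 1/7^5)^(-1), (1 − 1/11^5)^(-1), (1 − 1/13^5)^(-1), (1 − 1/17^5)^(-1), (1 − 1/19^5)^(-1) = ∏ p^5 / (p^5 − 1) = 995488417328655275157507375/960036697434231116505428608.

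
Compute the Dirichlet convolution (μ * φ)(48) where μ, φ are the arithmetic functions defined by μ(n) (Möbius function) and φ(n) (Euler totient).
(μ * φ)(48) = 4

Divisors of 48: [1, 2, 3, 4, 6, 8, 12, 16, 24, 48]. For each d | 48:
  d = 1: μ(1) · φ(48/1) = 1 · 16 = 16
  d = 2: μ(2) · φ(48/2) = -1 · 8 = -8
  d = 3: μ(3) · φ(48/3) = -1 · 8 = -8
  d = 4: μ(4) · φ(48/4) = 0 · 4 = 0
  d = 6: μ(6) · φ(48/6) = 1 · 4 = 4
  d = 8: μ(8) · φ(48/8) = 0 · 2 = 0
  d = 12: μ(12) · φ(48/12) = 0 · 2 = 0
  d = 16: μ(16) · φ(48/16) = 0 · 2 = 0
  d = 24: μ(24) · φ(48/24) = 0 · 1 = 0
  d = 48: μ(48) · φ(48/48) = 0 · 1 = 0
Summing: (μ * φ)(48) = 16 + -8 + -8 + 0 + 4 + 0 + 0 + 0 + 0 + 0 = 4.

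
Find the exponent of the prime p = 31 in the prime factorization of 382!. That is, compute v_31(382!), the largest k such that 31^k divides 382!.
v_31(382!) = 12

Legendre's formula: v_p(n!) = Σ_{k ≥ 1} ⌊n / p^k⌋. For p = 31, n = 382, the terms are:
  ⌊382/31^1⌋ = ⌊382/31⌋ = 12
(the next term ⌊382/31^2⌋ = 0, terminating the sum). Summing: v_31(382!) = 12 = 12.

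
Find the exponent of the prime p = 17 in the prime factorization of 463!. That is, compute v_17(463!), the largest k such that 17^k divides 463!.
v_17(463!) = 28

Legendre's formula: v_p(n!) = Σ_{k ≥ 1} ⌊n / p^k⌋. For p = 17, n = 463, the terms are:
  ⌊463/17^1⌋ = ⌊463/17⌋ = 27
  ⌊463/17^2⌋ = ⌊463/289⌋ = 1
(the next term ⌊463/17^3⌋ = 0, terminating the sum). Summing: v_17(463!) = 27 + 1 = 28.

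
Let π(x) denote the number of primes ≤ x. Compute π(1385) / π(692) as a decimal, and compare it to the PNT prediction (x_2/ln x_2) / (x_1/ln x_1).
π(1385)/π(692) = 221/125 ≈ 1.7680;  PNT prediction ≈ 1.8095.

π(692) = 125 and π(1385) = 221, so π(1385)/π(692) ≈ 1.7680. The PNT-predicted ratio is (1385/ln(1385)) / (692/ln(692)) ≈ 1.8095. The two agree to within a few percent, as expected.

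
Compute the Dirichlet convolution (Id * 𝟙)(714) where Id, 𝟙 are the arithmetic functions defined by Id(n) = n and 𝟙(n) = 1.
(Id * 𝟙)(714) = 1728

Divisors of 714: [1, 2, 3, 6, 7, 14, 17, 21, 34, 42, 51, 102, 119, 238, 357, 714]. For each d | 714:
  d = 1: Id(1) · 𝟙(714/1) = 1 · 1 = 1
  d = 2: Id(2) · 𝟙(714/2) = 2 · 1 = 2
  d = 3: Id(3) · 𝟙(714/3) = 3 · 1 = 3
  d = 6: Id(6) · 𝟙(714/6) = 6 · 1 = 6
  d = 7: Id(7) · 𝟙(714/7) = 7 · 1 = 7
  d = 14: Id(14) · 𝟙(714/14) = 14 · 1 = 14
  d = 17: Id(17) · 𝟙(714/17) = 17 · 1 = 17
  d = 21: Id(21) · 𝟙(714/21) = 21 · 1 = 21
  d = 34: Id(34) · 𝟙(714/34) = 34 · 1 = 34
  d = 42: Id(42) · 𝟙(714/42) = 42 · 1 = 42
  d = 51: Id(51) · 𝟙(714/51) = 51 · 1 = 51
  d = 102: Id(102) · 𝟙(714/102) = 102 · 1 = 102
  d = 119: Id(119) · 𝟙(714/119) = 119 · 1 = 119
  d = 238: Id(238) · 𝟙(714/238) = 238 · 1 = 238
  d = 357: Id(357) · 𝟙(714/357) = 357 · 1 = 357
  d = 714: Id(714) · 𝟙(714/714) = 714 · 1 = 714
Summing: (Id * 𝟙)(714) = 1 + 2 + 3 + 6 + 7 + 14 + 17 + 21 + 34 + 42 + 51 + 102 + 119 + 238 + 357 + 714 = 1728.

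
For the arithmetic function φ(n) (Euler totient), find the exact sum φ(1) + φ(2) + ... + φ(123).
Σ_{n ≤ 123} φ(n) = 4636

Compute φ(n) for each 1 ≤ n ≤ 123: φ(1) = 1, φ(2) = 1, φ(3) = 2, φ(4) = 2, φ(5) = 4, φ(6) = 2, φ(7) = 6, φ(8) = 4, φ(9) = 6, φ(10) = 4, φ(11) = 10, φ(12) = 4, φ(13) = 12, φ(14) = 6, φ(15) = 8, φ(16) = 8, φ(17) = 16, φ(18) = 6, φ(19) = 18, φ(20) = 8, φ(21) = 12, φ(22) = 10, φ(23) = 22, φ(24) = 8, φ(25) = 20, φ(26) = 12, φ(27) = 18, φ(28) = 12, φ(29) = 28, φ(30) = 8, φ(31) = 30, φ(32) = 16, φ(33) = 20, φ(34) = 16, φ(35) = 24, φ(36) = 12, φ(37) = 36, φ(38) = 18, φ(39) = 24, φ(40) = 16, φ(41) = 40, φ(42) = 12, φ(43) = 42, φ(44) = 20, φ(45) = 24, φ(46) = 22, φ(47) = 46, φ(48) = 16, φ(49) = 42, φ(50) = 20, φ(51) = 32, φ(52) = 24, φ(53) = 52, φ(54) = 18, φ(55) = 40, φ(56) = 24, φ(57) = 36, φ(58) = 28, φ(59) = 58, φ(60) = 16, φ(61) = 60, φ(62) = 30, φ(63) = 36, φ(64) = 32, φ(65) = 48, φ(66) = 20, φ(67) = 66, φ(68) = 32, φ(69) = 44, φ(70) = 24, φ(71) = 70, φ(72) = 24, φ(73) = 72, φ(74) = 36, φ(75) = 40, φ(76) = 36, φ(77) = 60, φ(78) = 24, φ(79) = 78, φ(80) = 32, φ(81) = 54, φ(82) = 40, φ(83) = 82, φ(84) = 24, φ(85) = 64, φ(86) = 42, φ(87) = 56, φ(88) = 40, φ(89) = 88, φ(90) = 24, φ(91) = 72, φ(92) = 44, φ(93) = 60, φ(94) = 46, φ(95) = 72, φ(96) = 32, φ(97) = 96, φ(98) = 42, φ(99) = 60, φ(100) = 40, φ(101) = 100, φ(102) = 32, φ(103) = 102, φ(104) = 48, φ(105) = 48, φ(106) = 52, φ(107) = 106, φ(108) = 36, φ(109) = 108, φ(110) = 40, φ(111) = 72, φ(112) = 48, φ(113) = 112, φ(114) = 36, φ(115) = 88, φ(116) = 56, φ(117) = 72, φ(118) = 58, φ(119) = 96, φ(120) = 32, φ(121) = 110, φ(122) = 60, φ(123) = 80. Summing all 123 values: 4636. (Average order: Σ_{n ≤ x} φ(n) ~ (3/π²) x². For x = 123, (3/π²)·123² ≈ 4598.66.)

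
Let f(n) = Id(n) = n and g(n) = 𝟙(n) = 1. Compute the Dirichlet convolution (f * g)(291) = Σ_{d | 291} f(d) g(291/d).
(Id * 𝟙)(291) = 392

Divisors of 291: [1, 3, 97, 291]. For each d | 291:
  d = 1: Id(1) · 𝟙(291/1) = 1 · 1 = 1
  d = 3: Id(3) · 𝟙(291/3) = 3 · 1 = 3
  d = 97: Id(97) · 𝟙(291/97) = 97 · 1 = 97
  d = 291: Id(291) · 𝟙(291/291) = 291 · 1 = 291
Summing: (Id * 𝟙)(291) = 1 + 3 + 97 + 291 = 392.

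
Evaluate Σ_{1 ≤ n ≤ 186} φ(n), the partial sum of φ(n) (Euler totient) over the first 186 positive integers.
Σ_{n ≤ 186} φ(n) = 10544

Compute φ(n) for each 1 ≤ n ≤ 186: φ(1) = 1, φ(2) = 1, φ(3) = 2, φ(4) = 2, φ(5) = 4, φ(6) = 2, φ(7) = 6, φ(8) = 4, φ(9) = 6, φ(10) = 4, φ(11) = 10, φ(12) = 4, φ(13) = 12, φ(14) = 6, φ(15) = 8, φ(16) = 8, φ(17) = 16, φ(18) = 6, φ(19) = 18, φ(20) = 8, φ(21) = 12, φ(22) = 10, φ(23) = 22, φ(24) = 8, φ(25) = 20, φ(26) = 12, φ(27) = 18, φ(28) = 12, φ(29) = 28, φ(30) = 8, φ(31) = 30, φ(32) = 16, φ(33) = 20, φ(34) = 16, φ(35) = 24, φ(36) = 12, φ(37) = 36, φ(38) = 18, φ(39) = 24, φ(40) = 16, φ(41) = 40, φ(42) = 12, φ(43) = 42, φ(44) = 20, φ(45) = 24, φ(46) = 22, φ(47) = 46, φ(48) = 16, φ(49) = 42, φ(50) = 20, φ(51) = 32, φ(52) = 24, φ(53) = 52, φ(54) = 18, φ(55) = 40, φ(56) = 24, φ(57) = 36, φ(58) = 28, φ(59) = 58, φ(60) = 16, φ(61) = 60, φ(62) = 30, φ(63) = 36, φ(64) = 32, φ(65) = 48, φ(66) = 20, φ(67) = 66, φ(68) = 32, φ(69) = 44, φ(70) = 24, φ(71) = 70, φ(72) = 24, φ(73) = 72, φ(74) = 36, φ(75) = 40, φ(76) = 36, φ(77) = 60, φ(78) = 24, φ(79) = 78, φ(80) = 32, φ(81) = 54, φ(82) = 40, φ(83) = 82, φ(84) = 24, φ(85) = 64, φ(86) = 42, φ(87) = 56, φ(88) = 40, φ(89) = 88, φ(90) = 24, φ(91) = 72, φ(92) = 44, φ(93) = 60, φ(94) = 46, φ(95) = 72, φ(96) = 32, φ(97) = 96, φ(98) = 42, φ(99) = 60, φ(100) = 40, φ(101) = 100, φ(102) = 32, φ(103) = 102, φ(104) = 48, φ(105) = 48, φ(106) = 52, φ(107) = 106, φ(108) = 36, φ(109) = 108, φ(110) = 40, φ(111) = 72, φ(112) = 48, φ(113) = 112, φ(114) = 36, φ(115) = 88, φ(116) = 56, φ(117) = 72, φ(118) = 58, φ(119) = 96, φ(120) = 32, φ(121) = 110, φ(122) = 60, φ(123) = 80, φ(124) = 60, φ(125) = 100, φ(126) = 36, φ(127) = 126, φ(128) = 64, φ(129) = 84, φ(130) = 48, φ(131) = 130, φ(132) = 40, φ(133) = 108, φ(134) = 66, φ(135) = 72, φ(136) = 64, φ(137) = 136, φ(138) = 44, φ(139) = 138, φ(140) = 48, φ(141) = 92, φ(142) = 70, φ(143) = 120, φ(144) = 48, φ(145) = 112, φ(146) = 72, φ(147) = 84, φ(148) = 72, φ(149) = 148, φ(150) = 40, φ(151) = 150, φ(152) = 72, φ(153) = 96, φ(154) = 60, φ(155) = 120, φ(156) = 48, φ(157) = 156, φ(158) = 78, φ(159) = 104, φ(160) = 64, φ(161) = 132, φ(162) = 54, φ(163) = 162, φ(164) = 80, φ(165) = 80, φ(166) = 82, φ(167) = 166, φ(168) = 48, φ(169) = 156, φ(170) = 64, φ(171) = 108, φ(172) = 84, φ(173) = 172, φ(174) = 56, φ(175) = 120, φ(176) = 80, φ(177) = 116, φ(178) = 88, φ(179) = 178, φ(180) = 48, φ(181) = 180, φ(182) = 72, φ(183) = 120, φ(184) = 88, φ(185) = 144, φ(186) = 60. Summing all 186 values: 10544. (Average order: Σ_{n ≤ x} φ(n) ~ (3/π²) x². For x = 186, (3/π²)·186² ≈ 10515.92.)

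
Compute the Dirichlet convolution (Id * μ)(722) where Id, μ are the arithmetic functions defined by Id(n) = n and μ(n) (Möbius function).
(Id * μ)(722) = 342

Divisors of 722: [1, 2, 19, 38, 361, 722]. For each d | 722:
  d = 1: Id(1) · μ(722/1) = 1 · 0 = 0
  d = 2: Id(2) · μ(722/2) = 2 · 0 = 0
  d = 19: Id(19) · μ(722/19) = 19 · 1 = 19
  d = 38: Id(38) · μ(722/38) = 38 · -1 = -38
  d = 361: Id(361) · μ(722/361) = 361 · -1 = -361
  d = 722: Id(722) · μ(722/722) = 722 · 1 = 722
Summing: (Id * μ)(722) = 0 + 0 + 19 + -38 + -361 + 722 = 342.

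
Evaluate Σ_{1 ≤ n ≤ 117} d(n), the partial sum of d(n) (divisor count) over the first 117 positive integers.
Σ_{n ≤ 117} d(n) = 578

Compute d(n) for each 1 ≤ n ≤ 117: d(1) = 1, d(2) = 2, d(3) = 2, d(4) = 3, d(5) = 2, d(6) = 4, d(7) = 2, d(8) = 4, d(9) = 3, d(10) = 4, d(11) = 2, d(12) = 6, d(13) = 2, d(14) = 4, d(15) = 4, d(16) = 5, d(17) = 2, d(18) = 6, d(19) = 2, d(20) = 6, d(21) = 4, d(22) = 4, d(23) = 2, d(24) = 8, d(25) = 3, d(26) = 4, d(27) = 4, d(28) = 6, d(29) = 2, d(30) = 8, d(31) = 2, d(32) = 6, d(33) = 4, d(34) = 4, d(35) = 4, d(36) = 9, d(37) = 2, d(38) = 4, d(39) = 4, d(40) = 8, d(41) = 2, d(42) = 8, d(43) = 2, d(44) = 6, d(45) = 6, d(46) = 4, d(47) = 2, d(48) = 10, d(49) = 3, d(50) = 6, d(51) = 4, d(52) = 6, d(53) = 2, d(54) = 8, d(55) = 4, d(56) = 8, d(57) = 4, d(58) = 4, d(59) = 2, d(60) = 12, d(61) = 2, d(62) = 4, d(63) = 6, d(64) = 7, d(65) = 4, d(66) = 8, d(67) = 2, d(68) = 6, d(69) = 4, d(70) = 8, d(71) = 2, d(72) = 12, d(73) = 2, d(74) = 4, d(75) = 6, d(76) = 6, d(77) = 4, d(78) = 8, d(79) = 2, d(80) = 10, d(81) = 5, d(82) = 4, d(83) = 2, d(84) = 12, d(85) = 4, d(86) = 4, d(87) = 4, d(88) = 8, d(89) = 2, d(90) = 12, d(91) = 4, d(92) = 6, d(93) = 4, d(94) = 4, d(95) = 4, d(96) = 12, d(97) = 2, d(98) = 6, d(99) = 6, d(100) = 9, d(101) = 2, d(102) = 8, d(103) = 2, d(104) = 8, d(105) = 8, d(106) = 4, d(107) = 2, d(108) = 12, d(109) = 2, d(110) = 8, d(111) = 4, d(112) = 10, d(113) = 2, d(114) = 8, d(115) = 4, d(116) = 6, d(117) = 6. Summing all 117 values: 578. (Dirichlet's divisor formula: Σ_{n ≤ x} d(n) = x ln(x) + (2γ − 1) x + O(√x). For x = 117, the asymptotic estimate is ≈ 575.24.)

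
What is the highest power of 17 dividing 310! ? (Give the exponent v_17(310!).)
v_17(310!) = 19

Legendre's formula: v_p(n!) = Σ_{k ≥ 1} ⌊n / p^k⌋. For p = 17, n = 310, the terms are:
  ⌊310/17^1⌋ = ⌊310/17⌋ = 18
  ⌊310/17^2⌋ = ⌊310/289⌋ = 1
(the next term ⌊310/17^3⌋ = 0, terminating the sum). Summing: v_17(310!) = 18 + 1 = 19.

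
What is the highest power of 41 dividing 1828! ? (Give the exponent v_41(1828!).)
v_41(1828!) = 45

Legendre's formula: v_p(n!) = Σ_{k ≥ 1} ⌊n / p^k⌋. For p = 41, n = 1828, the terms are:
  ⌊1828/41^1⌋ = ⌊1828/41⌋ = 44
  ⌊1828/41^2⌋ = ⌊1828/1681⌋ = 1
(the next term ⌊1828/41^3⌋ = 0, terminating the sum). Summing: v_41(1828!) = 44 + 1 = 45.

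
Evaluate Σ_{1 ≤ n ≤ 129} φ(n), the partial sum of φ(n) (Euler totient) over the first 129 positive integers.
Σ_{n ≤ 129} φ(n) = 5106

Compute φ(n) for each 1 ≤ n ≤ 129: φ(1) = 1, φ(2) = 1, φ(3) = 2, φ(4) = 2, φ(5) = 4, φ(6) = 2, φ(7) = 6, φ(8) = 4, φ(9) = 6, φ(10) = 4, φ(11) = 10, φ(12) = 4, φ(13) = 12, φ(14) = 6, φ(15) = 8, φ(16) = 8, φ(17) = 16, φ(18) = 6, φ(19) = 18, φ(20) = 8, φ(21) = 12, φ(22) = 10, φ(23) = 22, φ(24) = 8, φ(25) = 20, φ(26) = 12, φ(27) = 18, φ(28) = 12, φ(29) = 28, φ(30) = 8, φ(31) = 30, φ(32) = 16, φ(33) = 20, φ(34) = 16, φ(35) = 24, φ(36) = 12, φ(37) = 36, φ(38) = 18, φ(39) = 24, φ(40) = 16, φ(41) = 40, φ(42) = 12, φ(43) = 42, φ(44) = 20, φ(45) = 24, φ(46) = 22, φ(47) = 46, φ(48) = 16, φ(49) = 42, φ(50) = 20, φ(51) = 32, φ(52) = 24, φ(53) = 52, φ(54) = 18, φ(55) = 40, φ(56) = 24, φ(57) = 36, φ(58) = 28, φ(59) = 58, φ(60) = 16, φ(61) = 60, φ(62) = 30, φ(63) = 36, φ(64) = 32, φ(65) = 48, φ(66) = 20, φ(67) = 66, φ(68) = 32, φ(69) = 44, φ(70) = 24, φ(71) = 70, φ(72) = 24, φ(73) = 72, φ(74) = 36, φ(75) = 40, φ(76) = 36, φ(77) = 60, φ(78) = 24, φ(79) = 78, φ(80) = 32, φ(81) = 54, φ(82) = 40, φ(83) = 82, φ(84) = 24, φ(85) = 64, φ(86) = 42, φ(87) = 56, φ(88) = 40, φ(89) = 88, φ(90) = 24, φ(91) = 72, φ(92) = 44, φ(93) = 60, φ(94) = 46, φ(95) = 72, φ(96) = 32, φ(97) = 96, φ(98) = 42, φ(99) = 60, φ(100) = 40, φ(101) = 100, φ(102) = 32, φ(103) = 102, φ(104) = 48, φ(105) = 48, φ(106) = 52, φ(107) = 106, φ(108) = 36, φ(109) = 108, φ(110) = 40, φ(111) = 72, φ(112) = 48, φ(113) = 112, φ(114) = 36, φ(115) = 88, φ(116) = 56, φ(117) = 72, φ(118) = 58, φ(119) = 96, φ(120) = 32, φ(121) = 110, φ(122) = 60, φ(123) = 80, φ(124) = 60, φ(125) = 100, φ(126) = 36, φ(127) = 126, φ(128) = 64, φ(129) = 84. Summing all 129 values: 5106. (Average order: Σ_{n ≤ x} φ(n) ~ (3/π²) x². For x = 129, (3/π²)·129² ≈ 5058.26.)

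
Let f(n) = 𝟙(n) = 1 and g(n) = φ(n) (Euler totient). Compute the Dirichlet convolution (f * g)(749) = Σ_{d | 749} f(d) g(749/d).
(𝟙 * φ)(749) = 749

Divisors of 749: [1, 7, 107, 749]. For each d | 749:
  d = 1: 𝟙(1) · φ(749/1) = 1 · 636 = 636
  d = 7: 𝟙(7) · φ(749/7) = 1 · 106 = 106
  d = 107: 𝟙(107) · φ(749/107) = 1 · 6 = 6
  d = 749: 𝟙(749) · φ(749/749) = 1 · 1 = 1
Summing: (𝟙 * φ)(749) = 636 + 106 + 6 + 1 = 749.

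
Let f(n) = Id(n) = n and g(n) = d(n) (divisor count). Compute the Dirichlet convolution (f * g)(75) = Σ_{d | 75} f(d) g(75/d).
(Id * d)(75) = 190

Divisors of 75: [1, 3, 5, 15, 25, 75]. For each d | 75:
  d = 1: Id(1) · d(75/1) = 1 · 6 = 6
  d = 3: Id(3) · d(75/3) = 3 · 3 = 9
  d = 5: Id(5) · d(75/5) = 5 · 4 = 20
  d = 15: Id(15) · d(75/15) = 15 · 2 = 30
  d = 25: Id(25) · d(75/25) = 25 · 2 = 50
  d = 75: Id(75) · d(75/75) = 75 · 1 = 75
Summing: (Id * d)(75) = 6 + 9 + 20 + 30 + 50 + 75 = 190.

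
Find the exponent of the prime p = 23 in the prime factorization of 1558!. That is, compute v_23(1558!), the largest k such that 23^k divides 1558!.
v_23(1558!) = 69

Legendre's formula: v_p(n!) = Σ_{k ≥ 1} ⌊n / p^k⌋. For p = 23, n = 1558, the terms are:
  ⌊1558/23^1⌋ = ⌊1558/23⌋ = 67
  ⌊1558/23^2⌋ = ⌊1558/529⌋ = 2
(the next term ⌊1558/23^3⌋ = 0, terminating the sum). Summing: v_23(1558!) = 67 + 2 = 69.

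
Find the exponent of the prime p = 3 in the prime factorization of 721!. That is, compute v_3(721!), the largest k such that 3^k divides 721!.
v_3(721!) = 356

Legendre's formula: v_p(n!) = Σ_{k ≥ 1} ⌊n / p^k⌋. For p = 3, n = 721, the terms are:
  ⌊721/3^1⌋ = ⌊721/3⌋ = 240
  ⌊721/3^2⌋ = ⌊721/9⌋ = 80
  ⌊721/3^3⌋ = ⌊721/27⌋ = 26
  ⌊721/3^4⌋ = ⌊721/81⌋ = 8
  ⌊721/3^5⌋ = ⌊721/243⌋ = 2
(the next term ⌊721/3^6⌋ = 0, terminating the sum). Summing: v_3(721!) = 240 + 80 + 26 + 8 + 2 = 356.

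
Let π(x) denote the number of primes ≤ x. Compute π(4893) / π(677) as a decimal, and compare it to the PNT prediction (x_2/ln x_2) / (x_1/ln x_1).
π(4893)/π(677) = 654/123 ≈ 5.3171;  PNT prediction ≈ 5.5448.

π(677) = 123 and π(4893) = 654, so π(4893)/π(677) ≈ 5.3171. The PNT-predicted ratio is (4893/ln(4893)) / (677/ln(677)) ≈ 5.5448. The two agree to within a few percent, as expected.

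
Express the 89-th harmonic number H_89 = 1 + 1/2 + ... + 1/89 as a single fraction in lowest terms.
H_89 = 3645196481713595484337076792241271893701/718766754945489455304472257065075294400

Direct summation: H_89 = 1 + 1/2 + ... + 1/89. The least common denominator is lcm(1, ..., 89) = 718766754945489455304472257065075294400; over this denominator the numerator is 718766754945489455304472257065075294400 + 359383377472744727652236128532537647200 + 239588918315163151768157419021691764800 + 179691688736372363826118064266268823600 + 143753350989097891060894451413015058880 + 119794459157581575884078709510845882400 + 102680964992212779329210322437867899200 + 89845844368186181913059032133134411800 + 79862972771721050589385806340563921600 + 71876675494548945530447225706507529440 + 65342432267771768664042932460461390400 + 59897229578790787942039354755422941200 + 55289750380422265792651712081928868800 + 51340482496106389664605161218933949600 + 47917783663032630353631483804338352960 + 44922922184093090956529516066567205900 + 42280397349734673841439544533239723200 + 39931486385860525294692903170281960800 + 37829829207657339752866960898161857600 + 35938337747274472765223612853253764720 + 34226988330737593109736774145955966400 + 32671216133885884332021466230230695200 + 31250728475890845882803141611525012800 + 29948614789395393971019677377711470600 + 28750670197819578212178890282603011776 + 27644875190211132896325856040964434400 + 26620990923907016863128602113521307200 + 25670241248053194832302580609466974800 + 24785060515361705355326629553968113600 + 23958891831516315176815741902169176480 + 23186024353080305009821685711776622400 + 22461461092046545478264758033283602950 + 21780810755923922888014310820153796800 + 21140198674867336920719772266619861600 + 20536192998442555865842064487573579840 + 19965743192930262647346451585140980400 + 19426128512040255548769520461218251200 + 18914914603828669876433480449080928800 + 18429916793474088597550570693976289600 + 17969168873637236382611806426626882360 + 17530896462085108665962737977196958400 + 17113494165368796554868387072977983200 + 16715505928964871053592378071280820800 + 16335608066942942166010733115115347600 + 15972594554344210117877161268112784320 + 15625364237945422941401570805762506400 + 15292909679691265006478133129044155200 + 14974307394697696985509838688855735300 + 14668709284601825618458617491123985600 + 14375335098909789106089445141301505888 + 14093465783244891280479848177746574400 + 13822437595105566448162928020482217200 + 13561636885763951986876835038963684800 + 13310495461953508431564301056760653600 + 13068486453554353732808586492092278080 + 12835120624026597416151290304733487400 + 12609943069219113250955653632720619200 + 12392530257680852677663314776984056800 + 12182487371957448394991055204492801600 + 11979445915758157588407870951084588240 + 11783061556483433693515938640411070400 + 11593012176540152504910842855888311200 + 11408996110245864369912258048651988800 + 11230730546023272739132379016641801475 + 11057950076084453158530342416385773760 + 10890405377961961444007155410076898400 + 10727862014111782914992123239777243200 + 10570099337433668460359886133309930800 + 10416909491963615294267713870508337600 + 10268096499221277932921032243786789920 + 10123475421767457116964397986832046400 + 9982871596465131323673225792570490200 + 9846119930760129524718798041987332800 + 9713064256020127774384760230609125600 + 9583556732606526070726296760867670592 + 9457457301914334938216740224540464400 + 9334633181110252666291847494351627200 + 9214958396737044298775285346988144800 + 9098313353740372851955345026140193600 + 8984584436818618191305903213313441180 + 8873663641302338954376200704507102400 + 8765448231042554332981368988598479200 + 8659840421029993437403280205603316800 + 8556747082684398277434193536488991600 + 8456079469946934768287908906647944640 + 8357752964482435526796189035640410400 + 8261686838453901785108876517989371200 + 8167804033471471083005366557557673800 + 8076030954443701744994070304101969600 = 3645196481713595484337076792241271893701, so H_89 = 3645196481713595484337076792241271893701/718766754945489455304472257065075294400 (already in lowest terms) ≈ 5.07146. (The PNT-adjacent estimate ln(89) + γ ≈ 5.06585 matches within O(1/n).)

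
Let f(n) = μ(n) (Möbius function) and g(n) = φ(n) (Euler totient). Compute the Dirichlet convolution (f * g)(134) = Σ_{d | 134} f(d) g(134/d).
(μ * φ)(134) = 0

Divisors of 134: [1, 2, 67, 134]. For each d | 134:
  d = 1: μ(1) · φ(134/1) = 1 · 66 = 66
  d = 2: μ(2) · φ(134/2) = -1 · 66 = -66
  d = 67: μ(67) · φ(134/67) = -1 · 1 = -1
  d = 134: μ(134) · φ(134/134) = 1 · 1 = 1
Summing: (μ * φ)(134) = 66 + -66 + -1 + 1 = 0.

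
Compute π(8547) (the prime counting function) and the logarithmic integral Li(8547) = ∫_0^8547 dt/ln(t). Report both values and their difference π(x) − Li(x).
π(8547) = 1066;  Li(8547) ≈ 1087.06;  π(x) − Li(x) ≈ -21.06.

Direct count of primes ≤ 8547 gives π(8547) = 1066. Numerical evaluation of the logarithmic integral gives Li(8547) ≈ 1087.06. The difference π(x) − Li(x) ≈ -21.06 is typically negative for small/moderate x (Li(x) overestimates), though Littlewood's theorem shows this sign changes infinitely often.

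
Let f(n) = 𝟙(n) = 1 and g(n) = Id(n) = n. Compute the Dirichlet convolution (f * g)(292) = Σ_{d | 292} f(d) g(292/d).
(𝟙 * Id)(292) = 518

Divisors of 292: [1, 2, 4, 73, 146, 292]. For each d | 292:
  d = 1: 𝟙(1) · Id(292/1) = 1 · 292 = 292
  d = 2: 𝟙(2) · Id(292/2) = 1 · 146 = 146
  d = 4: 𝟙(4) · Id(292/4) = 1 · 73 = 73
  d = 73: 𝟙(73) · Id(292/73) = 1 · 4 = 4
  d = 146: 𝟙(146) · Id(292/146) = 1 · 2 = 2
  d = 292: 𝟙(292) · Id(292/292) = 1 · 1 = 1
Summing: (𝟙 * Id)(292) = 292 + 146 + 73 + 4 + 2 + 1 = 518.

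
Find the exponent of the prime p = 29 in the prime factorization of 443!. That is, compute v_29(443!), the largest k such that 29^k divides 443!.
v_29(443!) = 15

Legendre's formula: v_p(n!) = Σ_{k ≥ 1} ⌊n / p^k⌋. For p = 29, n = 443, the terms are:
  ⌊443/29^1⌋ = ⌊443/29⌋ = 15
(the next term ⌊443/29^2⌋ = 0, terminating the sum). Summing: v_29(443!) = 15 = 15.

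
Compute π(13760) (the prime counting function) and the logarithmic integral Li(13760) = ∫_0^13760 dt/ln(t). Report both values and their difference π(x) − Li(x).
π(13760) = 1628;  Li(13760) ≈ 1647.10;  π(x) − Li(x) ≈ -19.10.

Direct count of primes ≤ 13760 gives π(13760) = 1628. Numerical evaluation of the logarithmic integral gives Li(13760) ≈ 1647.10. The difference π(x) − Li(x) ≈ -19.10 is typically negative for small/moderate x (Li(x) overestimates), though Littlewood's theorem shows this sign changes infinitely often.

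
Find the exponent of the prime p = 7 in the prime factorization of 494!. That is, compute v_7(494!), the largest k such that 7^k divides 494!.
v_7(494!) = 81

Legendre's formula: v_p(n!) = Σ_{k ≥ 1} ⌊n / p^k⌋. For p = 7, n = 494, the terms are:
  ⌊494/7^1⌋ = ⌊494/7⌋ = 70
  ⌊494/7^2⌋ = ⌊494/49⌋ = 10
  ⌊494/7^3⌋ = ⌊494/343⌋ = 1
(the next term ⌊494/7^4⌋ = 0, terminating the sum). Summing: v_7(494!) = 70 + 10 + 1 = 81.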